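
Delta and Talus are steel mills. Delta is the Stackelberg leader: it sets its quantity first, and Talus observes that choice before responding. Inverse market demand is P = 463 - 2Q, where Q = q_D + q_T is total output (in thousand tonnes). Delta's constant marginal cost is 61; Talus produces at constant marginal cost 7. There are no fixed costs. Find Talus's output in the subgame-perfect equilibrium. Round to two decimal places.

70.50

The follower Talus best-responds to any q_D: π_T = (463 - 2Q)q_T - 7q_T.
Follower FOC: 456 - 2q_D - 4q_T = 0, so q_T(q_D) = (456 - 2q_D)/4.
Delta substitutes q_T(q_D) into its own profit: π_D = q_D(463 - 2q_D - (456 - 2q_D)/2) - 61q_D = (235 - q_D)q_D - 61q_D.
Leader FOC: 174 - 2q_D = 0, so q_D = 87.
Then q_T = (456 - 2·87)/4 = 141/2.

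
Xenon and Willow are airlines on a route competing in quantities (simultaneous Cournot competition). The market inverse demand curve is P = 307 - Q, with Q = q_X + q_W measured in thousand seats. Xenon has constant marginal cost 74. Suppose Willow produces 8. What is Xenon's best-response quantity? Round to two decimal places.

With the rival's output fixed at 8, Xenon's profit is π_X = (307 - 8 - q_X)q_X - (74q_X) = (299 - q_X)q_X - (74q_X).
∂π_X/∂q_X = 225 - 2q_X = 0, so q_X = 225/2.

112.50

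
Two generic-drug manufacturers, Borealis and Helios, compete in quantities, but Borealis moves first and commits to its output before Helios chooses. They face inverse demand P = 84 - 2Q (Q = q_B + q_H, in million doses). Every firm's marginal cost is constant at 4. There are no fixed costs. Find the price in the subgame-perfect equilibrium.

Solve by backward induction. Given q_B, the follower Helios maximises π_H = (84 - 2q_B - 2q_H)q_H - 4q_H.
Setting the follower's marginal profit to zero, 80 - 2q_B - 4q_H = 0, i.e. q_H = (80 - 2q_B)/4.
Borealis substitutes q_H(q_B) into its own profit: π_B = q_B(84 - 2q_B - (80 - 2q_B)/2) - 4q_B = (44 - q_B)q_B - 4q_B.
Leader FOC: 40 - 2q_B = 0, so q_B = 20.
Then q_H = (80 - 2·20)/4 = 10.
Total output Q = 30, so price P = 84 - 2·30 = 24.

24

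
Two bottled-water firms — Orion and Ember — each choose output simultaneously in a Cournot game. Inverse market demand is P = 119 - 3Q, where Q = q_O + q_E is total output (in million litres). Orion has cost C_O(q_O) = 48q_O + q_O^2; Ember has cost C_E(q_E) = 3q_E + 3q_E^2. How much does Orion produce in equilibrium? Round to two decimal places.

Orion's profit: π_O = (119 - 3Q)q_O - (48q_O + q_O²). Setting ∂π_O/∂q_O = 0: 71 - 8q_O - 3(q_E) = 0.
Ember's first-order condition: 116 - 12q_E - 3(q_O) = 0.
So q_O = (71 - 3q_E)/8 and q_E = (116 - 3q_O)/12.
Substituting one into the other gives q_O = 168/29 and q_E = 715/87.

5.79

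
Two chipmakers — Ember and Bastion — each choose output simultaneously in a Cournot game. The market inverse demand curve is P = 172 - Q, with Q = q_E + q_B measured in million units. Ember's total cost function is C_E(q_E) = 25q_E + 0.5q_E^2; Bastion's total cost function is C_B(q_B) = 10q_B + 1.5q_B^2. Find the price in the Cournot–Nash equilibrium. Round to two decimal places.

106.86

Ember's profit: π_E = (172 - Q)q_E - (25q_E + (1/2)q_E²). Setting ∂π_E/∂q_E = 0: 147 - 3q_E - (q_B) = 0.
Bastion's first-order condition: 162 - 5q_B - (q_E) = 0.
Rearranging gives the reaction functions q_E = (147 - q_B)/3 and q_B = (162 - q_E)/5.
Solving the pair: q_E = 573/14, q_B = 339/14.
Total output Q = 456/7, so price P = 172 - 456/7 = 748/7.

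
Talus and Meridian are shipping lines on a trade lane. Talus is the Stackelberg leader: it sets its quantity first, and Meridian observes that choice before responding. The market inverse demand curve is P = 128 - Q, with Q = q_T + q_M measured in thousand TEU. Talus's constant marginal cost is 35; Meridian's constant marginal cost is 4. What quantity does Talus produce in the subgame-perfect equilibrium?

31

Solve by backward induction. Given q_T, the follower Meridian maximises π_M = (128 - q_T - q_M)q_M - 4q_M.
∂π_M/∂q_M = 124 - q_T - 2q_M = 0 gives the reaction function q_M = (124 - q_T)/2.
The leader anticipates this reaction. Substituting into P = 128 - Q gives P = 66 - (1/2)q_T, so π_T = (66 - (1/2)q_T)q_T - 35q_T.
Maximising: ∂π_T/∂q_T = 31 - q_T = 0, giving q_T = 31.
Then q_M = (124 - 31)/2 = 93/2.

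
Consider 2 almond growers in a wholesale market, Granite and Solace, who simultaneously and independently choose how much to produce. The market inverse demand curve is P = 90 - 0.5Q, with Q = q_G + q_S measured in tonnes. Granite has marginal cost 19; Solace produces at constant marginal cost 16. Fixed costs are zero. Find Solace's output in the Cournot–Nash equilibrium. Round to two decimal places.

51.33

Granite's profit: π_G = (90 - 0.5Q)q_G - (19q_G). Setting ∂π_G/∂q_G = 0: 71 - q_G - (1/2)(q_S) = 0.
Solace's profit: π_S = (90 - 0.5Q)q_S - (16q_S). Setting ∂π_S/∂q_S = 0: 74 - q_S - (1/2)(q_G) = 0.
Rearranging gives the reaction functions q_G = (71 - (1/2)q_S) and q_S = (74 - (1/2)q_G).
Solving the pair: q_G = 136/3, q_S = 154/3.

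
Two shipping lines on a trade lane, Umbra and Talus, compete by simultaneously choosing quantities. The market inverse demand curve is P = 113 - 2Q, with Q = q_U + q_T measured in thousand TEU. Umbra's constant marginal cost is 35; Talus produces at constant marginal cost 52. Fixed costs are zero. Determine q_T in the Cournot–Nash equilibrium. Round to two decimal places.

7.33

Umbra's profit: π_U = (113 - 2Q)q_U - (35q_U). Setting ∂π_U/∂q_U = 0: 78 - 4q_U - 2(q_T) = 0.
Talus's profit: π_T = (113 - 2Q)q_T - (52q_T). Setting ∂π_T/∂q_T = 0: 61 - 4q_T - 2(q_U) = 0.
Best responses: q_U = (78 - 2q_T)/4, q_T = (61 - 2q_U)/4.
Substituting one into the other gives q_U = 95/6 and q_T = 22/3.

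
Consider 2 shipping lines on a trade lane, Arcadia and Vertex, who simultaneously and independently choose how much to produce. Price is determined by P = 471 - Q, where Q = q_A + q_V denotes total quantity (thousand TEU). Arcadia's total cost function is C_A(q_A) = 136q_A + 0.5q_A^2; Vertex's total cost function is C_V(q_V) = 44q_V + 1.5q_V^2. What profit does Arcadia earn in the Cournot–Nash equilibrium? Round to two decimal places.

Arcadia's profit: π_A = (471 - Q)q_A - (136q_A + (1/2)q_A²). Setting ∂π_A/∂q_A = 0: 335 - 3q_A - (q_V) = 0.
Vertex's first-order condition: 427 - 5q_V - (q_A) = 0.
So q_A = (335 - q_V)/3 and q_V = (427 - q_A)/5.
Substituting one into the other gives q_A = 624/7 and q_V = 473/7.
Price P = 471 - 1097/7 = 314.2857.
Arcadia's profit: 314.2857·(624/7) - 136·(624/7) - (1/2)(624/7)² = 11919.6735.

11919.67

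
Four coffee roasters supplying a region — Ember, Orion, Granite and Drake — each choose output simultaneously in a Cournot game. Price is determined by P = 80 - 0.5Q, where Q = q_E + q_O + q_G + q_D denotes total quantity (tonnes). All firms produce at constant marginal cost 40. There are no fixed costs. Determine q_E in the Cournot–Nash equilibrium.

Each firm earns π_i = (80 - 0.5Q)q_i - 40q_i.
Setting ∂π_i/∂q_i = 0 with rivals' quantities fixed: 40 - q_i - (1/2)·Σ_{j≠i} q_j = 0.
With identical firms every q_j equals q_i, so Σ_{j≠i} q_j = 3q_i and 40 = (5/2)q_i, giving q_i = 16.

16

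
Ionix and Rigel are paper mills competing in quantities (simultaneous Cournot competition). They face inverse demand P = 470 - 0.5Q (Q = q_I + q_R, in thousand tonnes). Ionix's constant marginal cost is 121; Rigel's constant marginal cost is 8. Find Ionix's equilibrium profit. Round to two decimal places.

Ionix's profit: π_I = (470 - 0.5Q)q_I - (121q_I). Setting ∂π_I/∂q_I = 0: 349 - q_I - (1/2)(q_R) = 0.
Rigel's first-order condition: 462 - q_R - (1/2)(q_I) = 0.
Best responses: q_I = (349 - (1/2)q_R), q_R = (462 - (1/2)q_I).
Solving the pair: q_I = 472/3, q_R = 1150/3.
Price P = 470 - (1/2)·(1622/3) = 599/3.
Ionix's profit: (599/3 - 121)·(472/3) = 12376.8889.

12376.89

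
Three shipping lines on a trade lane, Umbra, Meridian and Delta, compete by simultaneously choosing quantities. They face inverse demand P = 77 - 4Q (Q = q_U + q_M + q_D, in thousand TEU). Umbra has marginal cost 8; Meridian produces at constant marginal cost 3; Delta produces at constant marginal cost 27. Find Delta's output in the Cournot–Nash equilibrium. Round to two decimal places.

0.44

Umbra's profit: π_U = (77 - 4Q)q_U - (8q_U). Setting ∂π_U/∂q_U = 0: 69 - 8q_U - 4(q_M + q_D) = 0.
Meridian's profit: π_M = (77 - 4Q)q_M - (3q_M). Setting ∂π_M/∂q_M = 0: 74 - 8q_M - 4(q_U + q_D) = 0.
Delta's first-order condition: 50 - 8q_D - 4(q_U + q_M) = 0.
Adding the 3 conditions: 193 − 8Q − 8Q = 0, i.e. Q = 193/16.
Back-substituting: q_U = (69 − 193/4)/4 = 83/16, q_M = (74 − 193/4)/4 = 103/16, q_D = (50 − 193/4)/4 = 7/16.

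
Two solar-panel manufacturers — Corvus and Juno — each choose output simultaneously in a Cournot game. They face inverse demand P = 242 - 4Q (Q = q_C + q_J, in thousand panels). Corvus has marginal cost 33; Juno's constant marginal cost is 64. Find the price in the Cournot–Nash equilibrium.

113

Corvus's profit: π_C = (242 - 4Q)q_C - (33q_C). Setting ∂π_C/∂q_C = 0: 209 - 8q_C - 4(q_J) = 0.
Juno's first-order condition: 178 - 8q_J - 4(q_C) = 0.
Rearranging gives the reaction functions q_C = (209 - 4q_J)/8 and q_J = (178 - 4q_C)/8.
Substituting one into the other gives q_C = 20 and q_J = 49/4.
Total output Q = 129/4, so price P = 242 - 4·(129/4) = 113.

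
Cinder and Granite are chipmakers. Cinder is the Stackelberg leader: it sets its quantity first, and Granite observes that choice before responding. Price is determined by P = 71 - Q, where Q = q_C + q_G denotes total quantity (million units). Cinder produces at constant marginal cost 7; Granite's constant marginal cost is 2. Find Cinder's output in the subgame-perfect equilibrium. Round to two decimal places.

The follower Granite best-responds to any q_C: π_G = (71 - Q)q_G - 2q_G.
Follower FOC: 69 - q_C - 2q_G = 0, so q_G(q_C) = (69 - q_C)/2.
Cinder substitutes q_G(q_C) into its own profit: π_C = q_C(71 - q_C - (69 - q_C)/2) - 7q_C = (73/2 - (1/2)q_C)q_C - 7q_C.
Leader FOC: 59/2 - q_C = 0, so q_C = 59/2.
Then q_G = (69 - 59/2)/2 = 79/4.

29.50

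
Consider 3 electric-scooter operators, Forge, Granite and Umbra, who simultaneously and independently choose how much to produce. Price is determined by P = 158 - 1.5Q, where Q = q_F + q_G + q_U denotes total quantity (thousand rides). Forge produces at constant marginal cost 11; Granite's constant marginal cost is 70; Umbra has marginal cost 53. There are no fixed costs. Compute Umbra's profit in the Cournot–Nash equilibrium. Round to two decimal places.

Forge's profit: π_F = (158 - 1.5Q)q_F - (11q_F). Setting ∂π_F/∂q_F = 0: 147 - 3q_F - (3/2)(q_G + q_U) = 0.
Granite's first-order condition: 88 - 3q_G - (3/2)(q_F + q_U) = 0.
Umbra's first-order condition: 105 - 3q_U - (3/2)(q_F + q_G) = 0.
Adding the 3 conditions: 340 − 3Q − 3Q = 0, i.e. Q = 170/3.
Back-substituting: q_F = (147 − 85)/(3/2) = 124/3, q_G = (88 − 85)/(3/2) = 2, q_U = (105 − 85)/(3/2) = 40/3.
Price P = 158 - (3/2)·(170/3) = 73.
Umbra's profit: (73 - 53)·(40/3) = 800/3.

266.67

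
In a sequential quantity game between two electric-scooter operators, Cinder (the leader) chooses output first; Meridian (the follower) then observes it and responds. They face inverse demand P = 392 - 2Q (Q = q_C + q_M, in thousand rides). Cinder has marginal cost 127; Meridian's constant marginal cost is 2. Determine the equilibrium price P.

The follower Meridian best-responds to any q_C: π_M = (392 - 2Q)q_M - 2q_M.
Follower FOC: 390 - 2q_C - 4q_M = 0, so q_M(q_C) = (390 - 2q_C)/4.
The leader anticipates this reaction. Substituting into P = 392 - 2Q gives P = 197 - q_C, so π_C = (197 - q_C)q_C - 127q_C.
The leader's first-order condition 70 - 2q_C = 0 yields q_C = 35.
Then q_M = (390 - 2·35)/4 = 80.
Total output Q = 115, so price P = 392 - 2·115 = 162.

162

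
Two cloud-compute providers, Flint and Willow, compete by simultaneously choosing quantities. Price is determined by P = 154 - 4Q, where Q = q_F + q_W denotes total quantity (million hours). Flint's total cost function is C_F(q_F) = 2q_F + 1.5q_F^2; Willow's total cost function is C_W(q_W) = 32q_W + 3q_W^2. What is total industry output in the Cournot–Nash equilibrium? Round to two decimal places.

17.20

Flint's profit: π_F = (154 - 4Q)q_F - (2q_F + (3/2)q_F²). Setting ∂π_F/∂q_F = 0: 152 - 11q_F - 4(q_W) = 0.
Willow's first-order condition: 122 - 14q_W - 4(q_F) = 0.
Rearranging gives the reaction functions q_F = (152 - 4q_W)/11 and q_W = (122 - 4q_F)/14.
Substituting one into the other gives q_F = 820/69 and q_W = 367/69.
Total output Q = 820/69 + 367/69 = 1187/69.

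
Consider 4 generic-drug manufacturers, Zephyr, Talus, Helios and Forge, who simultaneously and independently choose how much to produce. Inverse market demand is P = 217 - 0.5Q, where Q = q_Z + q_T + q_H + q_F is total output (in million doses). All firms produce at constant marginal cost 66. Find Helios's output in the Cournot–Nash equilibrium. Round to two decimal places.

60.40

Each firm earns π_i = (217 - 0.5Q)q_i - 66q_i.
First-order condition (treating rivals' output as given): 151 - q_i - (1/2)·Σ_{j≠i} q_j = 0.
By symmetry each firm produces the same amount; substituting Σ_{j≠i} q_j = 3q_i yields q_i = 151/(5/2) = 302/5.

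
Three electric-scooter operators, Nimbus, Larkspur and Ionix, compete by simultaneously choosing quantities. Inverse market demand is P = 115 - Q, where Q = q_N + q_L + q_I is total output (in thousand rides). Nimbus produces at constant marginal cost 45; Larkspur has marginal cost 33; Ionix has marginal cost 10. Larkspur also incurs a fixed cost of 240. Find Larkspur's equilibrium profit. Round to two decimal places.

75.06

Nimbus's profit: π_N = (115 - Q)q_N - (45q_N). Setting ∂π_N/∂q_N = 0: 70 - 2q_N - (q_L + q_I) = 0.
Larkspur's first-order condition: 82 - 2q_L - (q_N + q_I) = 0.
Ionix's profit: π_I = (115 - Q)q_I - (10q_I). Setting ∂π_I/∂q_I = 0: 105 - 2q_I - (q_N + q_L) = 0.
Adding the 3 conditions: 257 − 2Q − 2Q = 0, i.e. Q = 257/4.
Back-substituting: q_N = (70 − 257/4) = 23/4, q_L = (82 − 257/4) = 71/4, q_I = (105 − 257/4) = 163/4.
Price P = 115 - 257/4 = 203/4.
Larkspur's profit: (203/4 - 33)·(71/4) - 240 = 1201/16.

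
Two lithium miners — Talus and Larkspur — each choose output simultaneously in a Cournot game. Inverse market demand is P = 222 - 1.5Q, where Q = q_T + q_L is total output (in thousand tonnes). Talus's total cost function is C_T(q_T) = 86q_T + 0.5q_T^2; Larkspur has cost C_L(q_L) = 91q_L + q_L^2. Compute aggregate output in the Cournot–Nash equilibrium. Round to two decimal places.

Talus's profit: π_T = (222 - 1.5Q)q_T - (86q_T + (1/2)q_T²). Setting ∂π_T/∂q_T = 0: 136 - 4q_T - (3/2)(q_L) = 0.
Larkspur's first-order condition: 131 - 5q_L - (3/2)(q_T) = 0.
Rearranging gives the reaction functions q_T = (136 - (3/2)q_L)/4 and q_L = (131 - (3/2)q_T)/5.
Solving the pair: q_T = 1934/71, q_L = 1280/71.
Total output Q = 1934/71 + 1280/71 = 45.2676.

45.27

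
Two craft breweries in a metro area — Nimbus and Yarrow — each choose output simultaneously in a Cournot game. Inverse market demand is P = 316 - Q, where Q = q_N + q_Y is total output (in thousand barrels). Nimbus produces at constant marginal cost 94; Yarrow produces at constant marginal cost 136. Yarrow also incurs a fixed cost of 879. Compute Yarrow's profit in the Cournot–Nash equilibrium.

Nimbus's profit: π_N = (316 - Q)q_N - (94q_N). Setting ∂π_N/∂q_N = 0: 222 - 2q_N - (q_Y) = 0.
Yarrow's profit: π_Y = (316 - Q)q_Y - (136q_Y). Setting ∂π_Y/∂q_Y = 0: 180 - 2q_Y - (q_N) = 0.
Best responses: q_N = (222 - q_Y)/2, q_Y = (180 - q_N)/2.
Solving the pair: q_N = 88, q_Y = 46.
Price P = 316 - 134 = 182.
Yarrow's profit: (182 - 136)·46 - 879 = 1237.

1237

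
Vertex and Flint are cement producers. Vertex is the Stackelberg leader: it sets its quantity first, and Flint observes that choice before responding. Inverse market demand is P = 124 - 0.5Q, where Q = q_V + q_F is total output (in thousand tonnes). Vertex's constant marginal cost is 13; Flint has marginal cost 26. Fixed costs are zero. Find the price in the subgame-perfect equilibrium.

44

Solve by backward induction. Given q_V, the follower Flint maximises π_F = (124 - (1/2)q_V - (1/2)q_F)q_F - 26q_F.
∂π_F/∂q_F = 98 - (1/2)q_V - q_F = 0 gives the reaction function q_F = (98 - (1/2)q_V).
Vertex substitutes q_F(q_V) into its own profit: π_V = q_V(124 - (1/2)q_V - (98 - (1/2)q_V)/2) - 13q_V = (75 - (1/4)q_V)q_V - 13q_V.
Maximising: ∂π_V/∂q_V = 62 - (1/2)q_V = 0, giving q_V = 124.
Then q_F = (98 - (1/2)·124) = 36.
Total output Q = 160, so price P = 124 - (1/2)·160 = 44.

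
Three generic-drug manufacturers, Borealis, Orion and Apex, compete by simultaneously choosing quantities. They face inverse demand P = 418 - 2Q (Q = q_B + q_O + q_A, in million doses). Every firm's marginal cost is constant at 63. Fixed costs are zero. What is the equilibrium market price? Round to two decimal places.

151.75

A representative firm's profit is π_i = q_i(418 - 2Q) - 63q_i.
Setting ∂π_i/∂q_i = 0 with rivals' quantities fixed: 355 - 4q_i - 2·Σ_{j≠i} q_j = 0.
By symmetry each firm produces the same amount; substituting Σ_{j≠i} q_j = 2q_i yields q_i = 355/8.
Total output Q = 1065/8, so price P = 418 - 2·(1065/8) = 607/4.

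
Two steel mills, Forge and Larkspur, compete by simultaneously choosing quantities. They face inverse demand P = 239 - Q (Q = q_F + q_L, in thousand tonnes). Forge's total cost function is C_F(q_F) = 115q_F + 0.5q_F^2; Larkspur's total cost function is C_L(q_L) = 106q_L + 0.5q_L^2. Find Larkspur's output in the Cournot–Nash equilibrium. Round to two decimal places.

Forge's profit: π_F = (239 - Q)q_F - (115q_F + (1/2)q_F²). Setting ∂π_F/∂q_F = 0: 124 - 3q_F - (q_L) = 0.
Larkspur's profit: π_L = (239 - Q)q_L - (106q_L + (1/2)q_L²). Setting ∂π_L/∂q_L = 0: 133 - 3q_L - (q_F) = 0.
Best responses: q_F = (124 - q_L)/3, q_L = (133 - q_F)/3.
Solving the pair: q_F = 239/8, q_L = 275/8.

34.38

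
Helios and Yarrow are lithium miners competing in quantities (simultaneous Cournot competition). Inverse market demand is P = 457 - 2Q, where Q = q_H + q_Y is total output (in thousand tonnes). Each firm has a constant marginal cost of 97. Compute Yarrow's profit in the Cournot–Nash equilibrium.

A representative firm's profit is π_i = q_i(457 - 2Q) - 97q_i.
First-order condition (treating rivals' output as given): 360 - 4q_i - 2q_j = 0.
With identical firms every q_j equals q_i, so q_j = q_i and 360 = 6q_i, giving q_i = 60.
Price P = 457 - 2·120 = 217.
Yarrow's profit: (217 - 97)·60 = 7200.

7200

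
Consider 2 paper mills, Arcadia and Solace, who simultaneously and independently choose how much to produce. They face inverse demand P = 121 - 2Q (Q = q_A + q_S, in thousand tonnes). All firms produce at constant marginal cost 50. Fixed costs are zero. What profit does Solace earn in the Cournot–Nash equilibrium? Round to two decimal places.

A representative firm's profit is π_i = q_i(121 - 2Q) - 50q_i.
First-order condition (treating rivals' output as given): 71 - 4q_i - 2q_j = 0.
With identical firms every q_j equals q_i, so q_j = q_i and 71 = 6q_i, giving q_i = 71/6.
Price P = 121 - 2·(71/3) = 221/3.
Solace's profit: (221/3 - 50)·(71/6) = 280.0556.

280.06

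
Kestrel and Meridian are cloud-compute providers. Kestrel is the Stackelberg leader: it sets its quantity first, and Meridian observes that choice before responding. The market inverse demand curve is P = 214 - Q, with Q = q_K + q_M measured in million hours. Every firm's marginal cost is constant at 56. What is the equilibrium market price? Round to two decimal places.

95.50

The follower Meridian best-responds to any q_K: π_M = (214 - Q)q_M - 56q_M.
Setting the follower's marginal profit to zero, 158 - q_K - 2q_M = 0, i.e. q_M = (158 - q_K)/2.
The leader anticipates this reaction. Substituting into P = 214 - Q gives P = 135 - (1/2)q_K, so π_K = (135 - (1/2)q_K)q_K - 56q_K.
Maximising: ∂π_K/∂q_K = 79 - q_K = 0, giving q_K = 79.
Then q_M = (158 - 79)/2 = 79/2.
Total output Q = 237/2, so price P = 214 - 237/2 = 191/2.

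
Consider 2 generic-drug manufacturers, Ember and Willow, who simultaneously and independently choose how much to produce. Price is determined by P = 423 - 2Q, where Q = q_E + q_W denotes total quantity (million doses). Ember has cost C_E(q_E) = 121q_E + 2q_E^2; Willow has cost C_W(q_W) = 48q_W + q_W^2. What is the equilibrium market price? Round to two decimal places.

Ember's profit: π_E = (423 - 2Q)q_E - (121q_E + 2q_E²). Setting ∂π_E/∂q_E = 0: 302 - 8q_E - 2(q_W) = 0.
Willow's first-order condition: 375 - 6q_W - 2(q_E) = 0.
So q_E = (302 - 2q_W)/8 and q_W = (375 - 2q_E)/6.
Substituting one into the other gives q_E = 531/22 and q_W = 599/11.
Total output Q = 1729/22, so price P = 423 - 2·(1729/22) = 265.8182.

265.82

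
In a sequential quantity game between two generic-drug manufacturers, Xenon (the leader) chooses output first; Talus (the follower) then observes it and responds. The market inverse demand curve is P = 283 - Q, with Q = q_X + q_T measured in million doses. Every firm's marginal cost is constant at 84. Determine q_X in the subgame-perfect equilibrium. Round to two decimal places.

Solve by backward induction. Given q_X, the follower Talus maximises π_T = (283 - q_X - q_T)q_T - 84q_T.
∂π_T/∂q_T = 199 - q_X - 2q_T = 0 gives the reaction function q_T = (199 - q_X)/2.
The leader anticipates this reaction. Substituting into P = 283 - Q gives P = 367/2 - (1/2)q_X, so π_X = (367/2 - (1/2)q_X)q_X - 84q_X.
Maximising: ∂π_X/∂q_X = 199/2 - q_X = 0, giving q_X = 199/2.
Then q_T = (199 - 199/2)/2 = 199/4.

99.50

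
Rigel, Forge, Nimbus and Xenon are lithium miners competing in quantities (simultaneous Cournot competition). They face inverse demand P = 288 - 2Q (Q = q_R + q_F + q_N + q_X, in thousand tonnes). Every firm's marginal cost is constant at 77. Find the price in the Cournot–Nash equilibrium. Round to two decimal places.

119.20

Each firm earns π_i = (288 - 2Q)q_i - 77q_i.
First-order condition (treating rivals' output as given): 211 - 4q_i - 2·Σ_{j≠i} q_j = 0.
By symmetry each firm produces the same amount; substituting Σ_{j≠i} q_j = 3q_i yields q_i = 211/10.
Total output Q = 422/5, so price P = 288 - 2·(422/5) = 596/5.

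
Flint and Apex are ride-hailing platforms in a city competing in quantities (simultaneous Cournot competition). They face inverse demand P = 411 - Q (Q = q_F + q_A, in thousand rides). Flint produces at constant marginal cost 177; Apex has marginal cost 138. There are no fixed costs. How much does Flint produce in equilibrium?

65

Flint's profit: π_F = (411 - Q)q_F - (177q_F). Setting ∂π_F/∂q_F = 0: 234 - 2q_F - (q_A) = 0.
Apex's first-order condition: 273 - 2q_A - (q_F) = 0.
So q_F = (234 - q_A)/2 and q_A = (273 - q_F)/2.
Solving the pair: q_F = 65, q_A = 104.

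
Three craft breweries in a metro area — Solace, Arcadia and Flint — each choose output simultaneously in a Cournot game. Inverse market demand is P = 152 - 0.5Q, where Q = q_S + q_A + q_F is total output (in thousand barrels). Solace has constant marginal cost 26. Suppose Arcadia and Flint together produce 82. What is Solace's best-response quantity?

With rivals' combined output fixed at 82, Solace's profit is π_S = (152 - (1/2)·82 - (1/2)q_S)q_S - (26q_S) = (111 - (1/2)q_S)q_S - (26q_S).
∂π_S/∂q_S = 85 - q_S = 0, so q_S = 85.

85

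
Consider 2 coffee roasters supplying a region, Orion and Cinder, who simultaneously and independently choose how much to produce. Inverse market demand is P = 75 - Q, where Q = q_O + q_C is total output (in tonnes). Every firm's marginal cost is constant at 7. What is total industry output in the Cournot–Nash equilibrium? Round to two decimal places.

45.33

A representative firm's profit is π_i = q_i(75 - Q) - 7q_i.
Setting ∂π_i/∂q_i = 0 with rivals' quantities fixed: 68 - 2q_i - q_j = 0.
With identical firms every q_j equals q_i, so q_j = q_i and 68 = 3q_i, giving q_i = 68/3.
Total output Q = 68/3 + 68/3 = 136/3.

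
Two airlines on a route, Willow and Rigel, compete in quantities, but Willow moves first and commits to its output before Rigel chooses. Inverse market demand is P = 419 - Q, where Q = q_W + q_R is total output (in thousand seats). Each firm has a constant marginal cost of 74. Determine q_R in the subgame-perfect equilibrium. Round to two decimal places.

86.25

The follower Rigel best-responds to any q_W: π_R = (419 - Q)q_R - 74q_R.
Setting the follower's marginal profit to zero, 345 - q_W - 2q_R = 0, i.e. q_R = (345 - q_W)/2.
Willow substitutes q_R(q_W) into its own profit: π_W = q_W(419 - q_W - (345 - q_W)/2) - 74q_W = (493/2 - (1/2)q_W)q_W - 74q_W.
The leader's first-order condition 345/2 - q_W = 0 yields q_W = 345/2.
Then q_R = (345 - 345/2)/2 = 345/4.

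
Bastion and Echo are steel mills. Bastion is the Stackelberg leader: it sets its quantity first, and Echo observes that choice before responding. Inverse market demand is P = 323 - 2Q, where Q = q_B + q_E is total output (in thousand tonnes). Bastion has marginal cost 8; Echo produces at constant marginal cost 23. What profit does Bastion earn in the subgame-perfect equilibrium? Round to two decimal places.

Solve by backward induction. Given q_B, the follower Echo maximises π_E = (323 - 2q_B - 2q_E)q_E - 23q_E.
Follower FOC: 300 - 2q_B - 4q_E = 0, so q_E(q_B) = (300 - 2q_B)/4.
Bastion substitutes q_E(q_B) into its own profit: π_B = q_B(323 - 2q_B - (300 - 2q_B)/2) - 8q_B = (173 - q_B)q_B - 8q_B.
Maximising: ∂π_B/∂q_B = 165 - 2q_B = 0, giving q_B = 165/2.
Then q_E = (300 - 2·(165/2))/4 = 135/4.
Price P = 323 - 2·(465/4) = 181/2.
Bastion's profit: (181/2 - 8)·(165/2) = 6806.2500.

6806.25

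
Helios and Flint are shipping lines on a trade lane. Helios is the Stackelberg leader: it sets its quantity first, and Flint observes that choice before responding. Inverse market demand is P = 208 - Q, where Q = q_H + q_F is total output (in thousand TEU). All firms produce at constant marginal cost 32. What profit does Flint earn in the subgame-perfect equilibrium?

Solve by backward induction. Given q_H, the follower Flint maximises π_F = (208 - q_H - q_F)q_F - 32q_F.
Setting the follower's marginal profit to zero, 176 - q_H - 2q_F = 0, i.e. q_F = (176 - q_H)/2.
The leader anticipates this reaction. Substituting into P = 208 - Q gives P = 120 - (1/2)q_H, so π_H = (120 - (1/2)q_H)q_H - 32q_H.
Maximising: ∂π_H/∂q_H = 88 - q_H = 0, giving q_H = 88.
Then q_F = (176 - 88)/2 = 44.
Price P = 208 - 132 = 76.
Flint's profit: (76 - 32)·44 = 1936.

1936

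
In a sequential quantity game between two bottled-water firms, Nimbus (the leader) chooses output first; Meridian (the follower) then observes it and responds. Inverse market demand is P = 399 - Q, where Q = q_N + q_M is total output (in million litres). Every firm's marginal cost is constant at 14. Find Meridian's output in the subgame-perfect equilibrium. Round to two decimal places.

96.25

Solve by backward induction. Given q_N, the follower Meridian maximises π_M = (399 - q_N - q_M)q_M - 14q_M.
Follower FOC: 385 - q_N - 2q_M = 0, so q_M(q_N) = (385 - q_N)/2.
The leader anticipates this reaction. Substituting into P = 399 - Q gives P = 413/2 - (1/2)q_N, so π_N = (413/2 - (1/2)q_N)q_N - 14q_N.
The leader's first-order condition 385/2 - q_N = 0 yields q_N = 385/2.
Then q_M = (385 - 385/2)/2 = 385/4.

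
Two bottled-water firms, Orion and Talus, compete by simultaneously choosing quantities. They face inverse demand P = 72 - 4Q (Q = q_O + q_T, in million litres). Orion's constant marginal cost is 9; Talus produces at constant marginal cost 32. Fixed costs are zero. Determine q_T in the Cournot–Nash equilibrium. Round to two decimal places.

Orion's profit: π_O = (72 - 4Q)q_O - (9q_O). Setting ∂π_O/∂q_O = 0: 63 - 8q_O - 4(q_T) = 0.
Talus's first-order condition: 40 - 8q_T - 4(q_O) = 0.
Rearranging gives the reaction functions q_O = (63 - 4q_T)/8 and q_T = (40 - 4q_O)/8.
Substituting one into the other gives q_O = 43/6 and q_T = 17/12.

1.42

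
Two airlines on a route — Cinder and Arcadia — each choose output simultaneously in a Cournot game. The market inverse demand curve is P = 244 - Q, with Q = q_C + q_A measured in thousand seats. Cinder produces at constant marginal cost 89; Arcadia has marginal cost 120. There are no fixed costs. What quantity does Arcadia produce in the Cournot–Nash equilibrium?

Cinder's profit: π_C = (244 - Q)q_C - (89q_C). Setting ∂π_C/∂q_C = 0: 155 - 2q_C - (q_A) = 0.
Arcadia's profit: π_A = (244 - Q)q_A - (120q_A). Setting ∂π_A/∂q_A = 0: 124 - 2q_A - (q_C) = 0.
Best responses: q_C = (155 - q_A)/2, q_A = (124 - q_C)/2.
Solving the pair: q_C = 62, q_A = 31.

31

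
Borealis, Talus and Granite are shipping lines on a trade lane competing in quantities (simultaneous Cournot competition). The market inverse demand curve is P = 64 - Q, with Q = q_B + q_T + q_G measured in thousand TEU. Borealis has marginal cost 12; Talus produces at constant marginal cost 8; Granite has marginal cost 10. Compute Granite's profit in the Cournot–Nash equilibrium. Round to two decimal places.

182.25

Borealis's profit: π_B = (64 - Q)q_B - (12q_B). Setting ∂π_B/∂q_B = 0: 52 - 2q_B - (q_T + q_G) = 0.
Talus's profit: π_T = (64 - Q)q_T - (8q_T). Setting ∂π_T/∂q_T = 0: 56 - 2q_T - (q_B + q_G) = 0.
Granite's profit: π_G = (64 - Q)q_G - (10q_G). Setting ∂π_G/∂q_G = 0: 54 - 2q_G - (q_B + q_T) = 0.
Adding the 3 conditions: 162 − 2Q − 2Q = 0, i.e. Q = 81/2.
Back-substituting: q_B = (52 − 81/2) = 23/2, q_T = (56 − 81/2) = 31/2, q_G = (54 − 81/2) = 27/2.
Price P = 64 - 81/2 = 47/2.
Granite's profit: (47/2 - 10)·(27/2) = 729/4.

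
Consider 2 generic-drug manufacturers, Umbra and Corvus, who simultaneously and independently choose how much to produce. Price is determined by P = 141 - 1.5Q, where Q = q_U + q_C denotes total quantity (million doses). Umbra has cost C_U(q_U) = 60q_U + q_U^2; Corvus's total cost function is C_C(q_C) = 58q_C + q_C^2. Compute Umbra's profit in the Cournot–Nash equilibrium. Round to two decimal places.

Umbra's profit: π_U = (141 - 1.5Q)q_U - (60q_U + q_U²). Setting ∂π_U/∂q_U = 0: 81 - 5q_U - (3/2)(q_C) = 0.
Corvus's first-order condition: 83 - 5q_C - (3/2)(q_U) = 0.
Rearranging gives the reaction functions q_U = (81 - (3/2)q_C)/5 and q_C = (83 - (3/2)q_U)/5.
Substituting one into the other gives q_U = 1122/91 and q_C = 1174/91.
Price P = 141 - (3/2)·(328/13) = 1341/13.
Umbra's profit: (1341/13)·(1122/91) - 60·(1122/91) - (1122/91)² = 380.0519.

380.05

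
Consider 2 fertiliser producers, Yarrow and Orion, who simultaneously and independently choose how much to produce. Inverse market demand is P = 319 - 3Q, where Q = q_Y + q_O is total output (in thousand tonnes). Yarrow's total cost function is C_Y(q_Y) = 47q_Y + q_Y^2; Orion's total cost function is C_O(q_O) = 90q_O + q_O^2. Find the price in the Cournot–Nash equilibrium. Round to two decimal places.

182.36

Yarrow's profit: π_Y = (319 - 3Q)q_Y - (47q_Y + q_Y²). Setting ∂π_Y/∂q_Y = 0: 272 - 8q_Y - 3(q_O) = 0.
Orion's profit: π_O = (319 - 3Q)q_O - (90q_O + q_O²). Setting ∂π_O/∂q_O = 0: 229 - 8q_O - 3(q_Y) = 0.
Best responses: q_Y = (272 - 3q_O)/8, q_O = (229 - 3q_Y)/8.
Solving the pair: q_Y = 1489/55, q_O = 1016/55.
Total output Q = 501/11, so price P = 319 - 3·(501/11) = 182.3636.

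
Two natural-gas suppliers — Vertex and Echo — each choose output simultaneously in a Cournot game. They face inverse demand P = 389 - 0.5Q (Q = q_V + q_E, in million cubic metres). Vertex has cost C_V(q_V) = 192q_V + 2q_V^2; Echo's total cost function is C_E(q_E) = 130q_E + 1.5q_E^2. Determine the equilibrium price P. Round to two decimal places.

342.04

Vertex's profit: π_V = (389 - 0.5Q)q_V - (192q_V + 2q_V²). Setting ∂π_V/∂q_V = 0: 197 - 5q_V - (1/2)(q_E) = 0.
Echo's first-order condition: 259 - 4q_E - (1/2)(q_V) = 0.
Rearranging gives the reaction functions q_V = (197 - (1/2)q_E)/5 and q_E = (259 - (1/2)q_V)/4.
Solving the pair: q_V = 33.3418, q_E = 60.5823.
Total output Q = 93.9241, so price P = 389 - (1/2)·93.9241 = 342.0380.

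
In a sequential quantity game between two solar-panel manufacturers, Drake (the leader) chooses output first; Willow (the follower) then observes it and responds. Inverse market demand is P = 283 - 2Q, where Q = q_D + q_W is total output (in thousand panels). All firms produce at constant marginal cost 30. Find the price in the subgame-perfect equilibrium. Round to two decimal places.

93.25

The follower Willow best-responds to any q_D: π_W = (283 - 2Q)q_W - 30q_W.
Follower FOC: 253 - 2q_D - 4q_W = 0, so q_W(q_D) = (253 - 2q_D)/4.
Drake substitutes q_W(q_D) into its own profit: π_D = q_D(283 - 2q_D - (253 - 2q_D)/2) - 30q_D = (313/2 - q_D)q_D - 30q_D.
Leader FOC: 253/2 - 2q_D = 0, so q_D = 253/4.
Then q_W = (253 - 2·(253/4))/4 = 253/8.
Total output Q = 759/8, so price P = 283 - 2·(759/8) = 373/4.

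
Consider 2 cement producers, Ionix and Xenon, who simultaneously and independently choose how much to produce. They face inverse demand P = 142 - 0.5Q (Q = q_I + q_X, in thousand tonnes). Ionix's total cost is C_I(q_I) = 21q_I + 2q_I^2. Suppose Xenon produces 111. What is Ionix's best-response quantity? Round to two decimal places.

13.10

With the rival's output fixed at 111, Ionix's profit is π_I = (142 - (1/2)·111 - (1/2)q_I)q_I - (21q_I + 2q_I²) = (173/2 - (1/2)q_I)q_I - (21q_I + 2q_I²).
∂π_I/∂q_I = 131/2 - 5q_I = 0, so q_I = 131/10.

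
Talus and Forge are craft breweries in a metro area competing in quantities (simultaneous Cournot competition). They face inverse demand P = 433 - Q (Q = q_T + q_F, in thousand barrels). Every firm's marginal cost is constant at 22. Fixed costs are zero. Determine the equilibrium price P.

Each firm earns π_i = (433 - Q)q_i - 22q_i.
Setting ∂π_i/∂q_i = 0 with rivals' quantities fixed: 411 - 2q_i - q_j = 0.
By symmetry each firm produces the same amount; substituting q_j = q_i yields q_i = 411/3 = 137.
Total output Q = 274, so price P = 433 - 274 = 159.

159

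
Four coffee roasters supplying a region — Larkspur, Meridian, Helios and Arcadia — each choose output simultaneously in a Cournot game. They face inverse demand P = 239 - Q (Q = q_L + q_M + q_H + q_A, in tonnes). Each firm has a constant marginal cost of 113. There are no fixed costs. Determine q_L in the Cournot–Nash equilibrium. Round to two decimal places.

Each firm earns π_i = (239 - Q)q_i - 113q_i.
First-order condition (treating rivals' output as given): 126 - 2q_i - Σ_{j≠i} q_j = 0.
With identical firms every q_j equals q_i, so Σ_{j≠i} q_j = 3q_i and 126 = 5q_i, giving q_i = 126/5.

25.20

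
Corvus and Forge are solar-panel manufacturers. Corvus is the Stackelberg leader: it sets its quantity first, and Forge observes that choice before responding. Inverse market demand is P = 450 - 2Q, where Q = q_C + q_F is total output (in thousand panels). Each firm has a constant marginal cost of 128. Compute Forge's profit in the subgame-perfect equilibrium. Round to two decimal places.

The follower Forge best-responds to any q_C: π_F = (450 - 2Q)q_F - 128q_F.
Setting the follower's marginal profit to zero, 322 - 2q_C - 4q_F = 0, i.e. q_F = (322 - 2q_C)/4.
The leader anticipates this reaction. Substituting into P = 450 - 2Q gives P = 289 - q_C, so π_C = (289 - q_C)q_C - 128q_C.
The leader's first-order condition 161 - 2q_C = 0 yields q_C = 161/2.
Then q_F = (322 - 2·(161/2))/4 = 161/4.
Price P = 450 - 2·(483/4) = 417/2.
Forge's profit: (417/2 - 128)·(161/4) = 3240.1250.

3240.13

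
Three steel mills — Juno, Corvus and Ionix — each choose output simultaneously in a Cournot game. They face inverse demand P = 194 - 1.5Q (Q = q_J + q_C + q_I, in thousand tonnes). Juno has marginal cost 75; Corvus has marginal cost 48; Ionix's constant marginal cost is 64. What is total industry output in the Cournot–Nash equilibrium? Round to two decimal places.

Juno's profit: π_J = (194 - 1.5Q)q_J - (75q_J). Setting ∂π_J/∂q_J = 0: 119 - 3q_J - (3/2)(q_C + q_I) = 0.
Corvus's first-order condition: 146 - 3q_C - (3/2)(q_J + q_I) = 0.
Ionix's first-order condition: 130 - 3q_I - (3/2)(q_J + q_C) = 0.
Adding the 3 conditions: 395 − 3Q − 3Q = 0, i.e. Q = 395/6.
Back-substituting: q_J = (119 − 395/4)/(3/2) = 27/2, q_C = (146 − 395/4)/(3/2) = 63/2, q_I = (130 − 395/4)/(3/2) = 125/6.
Total output Q = 27/2 + 63/2 + 125/6 = 395/6.

65.83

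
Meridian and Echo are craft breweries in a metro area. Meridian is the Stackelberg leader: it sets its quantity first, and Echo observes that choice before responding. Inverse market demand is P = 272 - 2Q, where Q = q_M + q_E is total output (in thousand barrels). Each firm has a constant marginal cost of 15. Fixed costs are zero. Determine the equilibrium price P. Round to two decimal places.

The follower Echo best-responds to any q_M: π_E = (272 - 2Q)q_E - 15q_E.
∂π_E/∂q_E = 257 - 2q_M - 4q_E = 0 gives the reaction function q_E = (257 - 2q_M)/4.
The leader anticipates this reaction. Substituting into P = 272 - 2Q gives P = 287/2 - q_M, so π_M = (287/2 - q_M)q_M - 15q_M.
Maximising: ∂π_M/∂q_M = 257/2 - 2q_M = 0, giving q_M = 257/4.
Then q_E = (257 - 2·(257/4))/4 = 257/8.
Total output Q = 771/8, so price P = 272 - 2·(771/8) = 317/4.

79.25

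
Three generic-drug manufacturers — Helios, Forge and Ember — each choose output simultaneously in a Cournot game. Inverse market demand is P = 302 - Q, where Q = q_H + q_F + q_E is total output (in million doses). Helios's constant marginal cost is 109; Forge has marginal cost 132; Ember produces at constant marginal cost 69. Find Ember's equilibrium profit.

7056

Helios's profit: π_H = (302 - Q)q_H - (109q_H). Setting ∂π_H/∂q_H = 0: 193 - 2q_H - (q_F + q_E) = 0.
Forge's first-order condition: 170 - 2q_F - (q_H + q_E) = 0.
Ember's first-order condition: 233 - 2q_E - (q_H + q_F) = 0.
Summing all 3 equations gives 596 − 4Q = 0, hence Q = 149.
Back-substituting: q_H = (193 − 149) = 44, q_F = (170 − 149) = 21, q_E = (233 − 149) = 84.
Price P = 302 - 149 = 153.
Ember's profit: (153 - 69)·84 = 7056.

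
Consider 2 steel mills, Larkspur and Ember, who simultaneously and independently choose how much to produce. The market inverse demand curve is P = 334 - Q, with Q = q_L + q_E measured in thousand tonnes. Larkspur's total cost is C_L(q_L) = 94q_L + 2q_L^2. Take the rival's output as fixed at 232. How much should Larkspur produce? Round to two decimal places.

With the rival's output fixed at 232, Larkspur's profit is π_L = (334 - 232 - q_L)q_L - (94q_L + 2q_L²) = (102 - q_L)q_L - (94q_L + 2q_L²).
∂π_L/∂q_L = 8 - 6q_L = 0, so q_L = 4/3.

1.33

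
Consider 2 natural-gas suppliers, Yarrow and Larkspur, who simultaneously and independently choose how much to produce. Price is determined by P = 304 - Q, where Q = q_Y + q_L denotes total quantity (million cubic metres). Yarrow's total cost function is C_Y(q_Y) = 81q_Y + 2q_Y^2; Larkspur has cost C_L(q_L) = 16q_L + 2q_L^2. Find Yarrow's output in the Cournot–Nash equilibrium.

Yarrow's profit: π_Y = (304 - Q)q_Y - (81q_Y + 2q_Y²). Setting ∂π_Y/∂q_Y = 0: 223 - 6q_Y - (q_L) = 0.
Larkspur's profit: π_L = (304 - Q)q_L - (16q_L + 2q_L²). Setting ∂π_L/∂q_L = 0: 288 - 6q_L - (q_Y) = 0.
So q_Y = (223 - q_L)/6 and q_L = (288 - q_Y)/6.
Solving the pair: q_Y = 30, q_L = 43.

30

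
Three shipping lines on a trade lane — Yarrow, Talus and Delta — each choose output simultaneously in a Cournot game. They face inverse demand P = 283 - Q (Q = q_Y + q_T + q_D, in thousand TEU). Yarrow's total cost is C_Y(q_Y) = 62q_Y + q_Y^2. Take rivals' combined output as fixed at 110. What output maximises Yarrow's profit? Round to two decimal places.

With rivals' combined output fixed at 110, Yarrow's profit is π_Y = (283 - 110 - q_Y)q_Y - (62q_Y + q_Y²) = (173 - q_Y)q_Y - (62q_Y + q_Y²).
∂π_Y/∂q_Y = 111 - 4q_Y = 0, so q_Y = 111/4.

27.75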